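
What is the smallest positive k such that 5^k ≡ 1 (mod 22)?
Powers of 5 mod 22: 5^1≡5, 5^2≡3, 5^3≡15, 5^4≡9, 5^5≡1. Order = 5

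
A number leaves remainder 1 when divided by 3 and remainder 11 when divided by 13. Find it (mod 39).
M = 3 × 13 = 39. M₁ = 13, y₁ ≡ 1 (mod 3). M₂ = 3, y₂ ≡ 9 (mod 13). m = 1×13×1 + 11×3×9 ≡ 37 (mod 39)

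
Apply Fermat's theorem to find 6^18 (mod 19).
By Fermat's Little Theorem, 6^{18} ≡ 1 (mod 19) since 19 is prime and gcd(6, 19) = 1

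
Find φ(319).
280

Prime factorization: 319 = 11 × 29
Using the formula φ(n) = n × Π(1 - 1/p) for each prime factor p:
φ(319) = 319 × (1 - 1/11) × (1 - 1/29)
φ(319) = 280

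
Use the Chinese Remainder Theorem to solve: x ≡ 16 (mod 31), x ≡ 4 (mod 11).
202

Using the Chinese Remainder Theorem:
M = product of moduli = 341
For equation 1: M_1 = 11, 11 ≡ 11 (mod 31), inverse of 11 mod 31 is 17 (check: 11 × 17 = 187 ≡ 1 (mod 31))
For equation 2: M_2 = 31, 31 ≡ 9 (mod 11), inverse of 31 mod 11 is 5 (check: 9 × 5 = 45 ≡ 1 (mod 11))
Combine: x ≡ Σ r_i×M_i×(M_i⁻¹ mod m_i) = 16×11×17 + 4×31×5 = 2992 + 620 = 3612
3612 mod 341 = 202
x ≡ 202 (mod 341)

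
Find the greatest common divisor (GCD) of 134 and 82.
2

Using the Euclidean algorithm:
134 = 1 × 82 + 52
82 = 1 × 52 + 30
52 = 1 × 30 + 22
30 = 1 × 22 + 8
22 = 2 × 8 + 6
8 = 1 × 6 + 2
6 = 3 × 2 + 0

GCD(134, 82) = 2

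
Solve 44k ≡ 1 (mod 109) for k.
57

Using Extended Euclidean Algorithm:
gcd(44, 109) = 1
Bezout coefficients: 44 × -52 + 109 × 21 = 1
So 44 × -52 ≡ 1 (mod 109)
The inverse is -52 mod 109 = 57
Verification: 44 × 57 = 2508 = 23 × 109 + 1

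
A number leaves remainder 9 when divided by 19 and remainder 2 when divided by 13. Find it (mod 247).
M = 19 × 13 = 247. M₁ = 13, y₁ ≡ 3 (mod 19). M₂ = 19, y₂ ≡ 11 (mod 13). m = 9×13×3 + 2×19×11 ≡ 28 (mod 247)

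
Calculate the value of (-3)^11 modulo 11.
Using Fermat: (-3)^{10} ≡ 1 (mod 11). 11 ≡ 1 (mod 10). So (-3)^{11} ≡ (-3)^{1} ≡ 8 (mod 11)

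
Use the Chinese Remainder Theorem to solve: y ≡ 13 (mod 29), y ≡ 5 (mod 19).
100

Using the Chinese Remainder Theorem:
M = product of moduli = 551
For equation 1: M_1 = 19, 19 ≡ 19 (mod 29), inverse of 19 mod 29 is 26 (check: 19 × 26 = 494 ≡ 1 (mod 29))
For equation 2: M_2 = 29, 29 ≡ 10 (mod 19), inverse of 29 mod 19 is 2 (check: 10 × 2 = 20 ≡ 1 (mod 19))
Combine: y ≡ Σ r_i×M_i×(M_i⁻¹ mod m_i) = 13×19×26 + 5×29×2 = 6422 + 290 = 6712
6712 mod 551 = 100
y ≡ 100 (mod 551)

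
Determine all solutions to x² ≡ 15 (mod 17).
The square roots of 15 mod 17 are 7 and 10. Verify: 7² = 49 ≡ 15 (mod 17)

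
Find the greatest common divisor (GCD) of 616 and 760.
8

Using the Euclidean algorithm:
616 = 0 × 760 + 616
760 = 1 × 616 + 144
616 = 4 × 144 + 40
144 = 3 × 40 + 24
40 = 1 × 24 + 16
24 = 1 × 16 + 8
16 = 2 × 8 + 0

GCD(616, 760) = 8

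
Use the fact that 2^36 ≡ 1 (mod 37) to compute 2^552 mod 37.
By Fermat: 2^{36} ≡ 1 (mod 37). 552 ≡ 12 (mod 36). So 2^{552} ≡ 2^{12} ≡ 26 (mod 37)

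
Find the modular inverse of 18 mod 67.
18^(-1) ≡ 41 (mod 67). Verification: 18 × 41 = 738 ≡ 1 (mod 67)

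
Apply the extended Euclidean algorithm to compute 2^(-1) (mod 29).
Extended GCD: 2(-14) + 29(1) = 1. So 2^(-1) ≡ 15 ≡ 15 (mod 29). Verify: 2 × 15 = 30 ≡ 1 (mod 29)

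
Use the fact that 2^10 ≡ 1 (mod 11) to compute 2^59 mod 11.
By Fermat: 2^{10} ≡ 1 (mod 11). 59 = 5×10 + 9. So 2^{59} ≡ 2^{9} ≡ 6 (mod 11)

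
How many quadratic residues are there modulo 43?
For prime 43, there are (p-1)/2 = (43-1)/2 = 21 quadratic residues (excluding 0).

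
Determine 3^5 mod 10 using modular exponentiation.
5 = 4 + 1 (binary 101). Repeated squaring mod 10: 3^1 ≡ 3; 3^2 ≡ 3² = 9 ≡ 9; 3^4 ≡ 9² = 81 ≡ 1. Multiply: 3^5 = 3^4 × 3^1 ≡ 1 × 3 (mod 10): 1 × 3 = 3 ≡ 3. So 3^5 ≡ 3 (mod 10).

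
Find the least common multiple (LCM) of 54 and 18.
54

First find GCD(54, 18) using the Euclidean algorithm:
54 = 3 × 18 + 0
GCD(54, 18) = 18

LCM formula: LCM(a, b) = (a × b) / GCD(a, b)
LCM(54, 18) = (54 × 18) / 18
LCM(54, 18) = 972 / 18
LCM(54, 18) = 54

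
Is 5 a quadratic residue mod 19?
By Euler's criterion: 5^{9} ≡ 1 (mod 19). Since this equals 1, 5 is a QR.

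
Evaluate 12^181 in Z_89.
Using Fermat: 12^{88} ≡ 1 (mod 89). 181 ≡ 5 (mod 88). So 12^{181} ≡ 12^{5} ≡ 77 (mod 89)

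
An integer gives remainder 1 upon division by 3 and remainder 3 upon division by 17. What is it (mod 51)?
M = 3 × 17 = 51. M₁ = 17, y₁ ≡ 2 (mod 3). M₂ = 3, y₂ ≡ 6 (mod 17). r = 1×17×2 + 3×3×6 ≡ 37 (mod 51). The smallest positive such number is 37.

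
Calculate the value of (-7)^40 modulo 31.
Using Fermat: (-7)^{30} ≡ 1 (mod 31). 40 ≡ 10 (mod 30). So (-7)^{40} ≡ (-7)^{10} ≡ 25 (mod 31)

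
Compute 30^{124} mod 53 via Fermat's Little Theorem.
1

By Fermat's Little Theorem, a^(p-1) ≡ 1 (mod p) for prime p and gcd(a, p) = 1
Here p = 53, so 30^52 ≡ 1 (mod 53)
We can reduce the exponent: 124 mod 52 = 20
So 30^124 ≡ 30^20 (mod 53)
Computing: 30^20 mod 53 = 1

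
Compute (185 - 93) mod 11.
4

(185 - 93) = 92
92 mod 11 = 4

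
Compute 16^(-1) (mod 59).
16^(-1) ≡ 48 (mod 59). Verification: 16 × 48 = 768 ≡ 1 (mod 59)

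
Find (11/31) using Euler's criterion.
(11/31) = 11^{15} mod 31 = -1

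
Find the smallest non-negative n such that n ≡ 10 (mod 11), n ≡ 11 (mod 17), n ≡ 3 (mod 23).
164

Using the Chinese Remainder Theorem:
M = product of moduli = 4301
For equation 1: M_1 = 391, 391 ≡ 6 (mod 11), inverse of 391 mod 11 is 2 (check: 6 × 2 = 12 ≡ 1 (mod 11))
For equation 2: M_2 = 253, 253 ≡ 15 (mod 17), inverse of 253 mod 17 is 8 (check: 15 × 8 = 120 ≡ 1 (mod 17))
For equation 3: M_3 = 187, 187 ≡ 3 (mod 23), inverse of 187 mod 23 is 8 (check: 3 × 8 = 24 ≡ 1 (mod 23))
Combine: n ≡ Σ r_i×M_i×(M_i⁻¹ mod m_i) = 10×391×2 + 11×253×8 + 3×187×8 = 7820 + 22264 + 4488 = 34572
34572 mod 4301 = 164
n ≡ 164 (mod 4301)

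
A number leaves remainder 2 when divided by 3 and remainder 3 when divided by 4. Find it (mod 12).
M = 3 × 4 = 12. M₁ = 4, y₁ ≡ 1 (mod 3). M₂ = 3, y₂ ≡ 3 (mod 4). m = 2×4×1 + 3×3×3 ≡ 11 (mod 12)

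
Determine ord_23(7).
Powers of 7 mod 23: 7^1≡7, 7^2≡3, 7^3≡21, 7^4≡9, 7^5≡17, 7^6≡4, 7^7≡5, 7^8≡12, 7^9≡15, 7^10≡13, 7^11≡22, 7^12≡16, 7^13≡20, 7^14≡2, 7^15≡14, 7^16≡6, 7^17≡19, 7^18≡18, 7^19≡11, 7^20≡8, 7^21≡10, 7^22≡1. Order = 22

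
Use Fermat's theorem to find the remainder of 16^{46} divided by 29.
25

By Fermat's Little Theorem, a^(p-1) ≡ 1 (mod p) for prime p and gcd(a, p) = 1
Here p = 29, so 16^28 ≡ 1 (mod 29)
We can reduce the exponent: 46 mod 28 = 18
So 16^46 ≡ 16^18 (mod 29)
Computing: 16^18 mod 29 = 25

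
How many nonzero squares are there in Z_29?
For prime 29, there are (p-1)/2 = (29-1)/2 = 14 quadratic residues (excluding 0).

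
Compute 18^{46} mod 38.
20

Using successive squaring:
Binary expansion of 46: 101110
Powers of 18 mod 38 (each is the square of the previous):
  18^1 ≡ 18 (mod 38)
  18^2 ≡ 18² = 324 ≡ 20 (mod 38)
  18^4 ≡ 20² = 400 ≡ 20 (mod 38)
  18^8 ≡ 20² = 400 ≡ 20 (mod 38)
  18^16 ≡ 20² = 400 ≡ 20 (mod 38)
  18^32 ≡ 20² = 400 ≡ 20 (mod 38)
46 = 32 + 8 + 4 + 2, so 18^46 = 18^32 × 18^8 × 18^4 × 18^2 ≡ 20 × 20 × 20 × 20 (mod 38)
Multiplying step by step:
  20 × 20 = 400 ≡ 20 (mod 38)
  20 × 20 = 400 ≡ 20 (mod 38)
  20 × 20 = 400 ≡ 20 (mod 38)
Result: 18^46 ≡ 20 (mod 38)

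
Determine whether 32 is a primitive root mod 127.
p - 1 = 126 has prime divisors 2, 3, 7. Check 32^(126/q) mod 127 for each: 32^(126/2) = 32^63 ≡ 1, 32^(126/3) = 32^42 ≡ 1, 32^(126/7) = 32^18 ≡ 64 (mod 127). Since 32^63 ≡ 1 (mod 127), the order of 32 divides 63 (in fact the order is 7) ≠ 126, so it is not a primitive root.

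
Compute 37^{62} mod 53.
46

Using successive squaring:
Binary expansion of 62: 111110
Powers of 37 mod 53 (each is the square of the previous):
  37^1 ≡ 37 (mod 53)
  37^2 ≡ 37² = 1369 ≡ 44 (mod 53)
  37^4 ≡ 44² = 1936 ≡ 28 (mod 53)
  37^8 ≡ 28² = 784 ≡ 42 (mod 53)
  37^16 ≡ 42² = 1764 ≡ 15 (mod 53)
  37^32 ≡ 15² = 225 ≡ 13 (mod 53)
62 = 32 + 16 + 8 + 4 + 2, so 37^62 = 37^32 × 37^16 × 37^8 × 37^4 × 37^2 ≡ 13 × 15 × 42 × 28 × 44 (mod 53)
Multiplying step by step:
  13 × 15 = 195 ≡ 36 (mod 53)
  36 × 42 = 1512 ≡ 28 (mod 53)
  28 × 28 = 784 ≡ 42 (mod 53)
  42 × 44 = 1848 ≡ 46 (mod 53)
Result: 37^62 ≡ 46 (mod 53)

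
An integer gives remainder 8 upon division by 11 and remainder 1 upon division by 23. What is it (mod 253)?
M = 11 × 23 = 253. M₁ = 23, y₁ ≡ 1 (mod 11). M₂ = 11, y₂ ≡ 21 (mod 23). z = 8×23×1 + 1×11×21 ≡ 162 (mod 253). The smallest positive such number is 162.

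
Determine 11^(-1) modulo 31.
11^(-1) ≡ 17 (mod 31). Verification: 11 × 17 = 187 ≡ 1 (mod 31)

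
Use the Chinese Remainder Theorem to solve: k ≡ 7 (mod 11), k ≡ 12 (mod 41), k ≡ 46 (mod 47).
13911

Using the Chinese Remainder Theorem:
M = product of moduli = 21197
For equation 1: M_1 = 1927, 1927 ≡ 2 (mod 11), inverse of 1927 mod 11 is 6 (check: 2 × 6 = 12 ≡ 1 (mod 11))
For equation 2: M_2 = 517, 517 ≡ 25 (mod 41), inverse of 517 mod 41 is 23 (check: 25 × 23 = 575 ≡ 1 (mod 41))
For equation 3: M_3 = 451, 451 ≡ 28 (mod 47), inverse of 451 mod 47 is 42 (check: 28 × 42 = 1176 ≡ 1 (mod 47))
Combine: k ≡ Σ r_i×M_i×(M_i⁻¹ mod m_i) = 7×1927×6 + 12×517×23 + 46×451×42 = 80934 + 142692 + 871332 = 1094958
1094958 mod 21197 = 13911
k ≡ 13911 (mod 21197)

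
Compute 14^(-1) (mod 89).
70

Using Extended Euclidean Algorithm:
gcd(14, 89) = 1
Bezout coefficients: 14 × -19 + 89 × 3 = 1
So 14 × -19 ≡ 1 (mod 89)
The inverse is -19 mod 89 = 70
Verification: 14 × 70 = 980 = 11 × 89 + 1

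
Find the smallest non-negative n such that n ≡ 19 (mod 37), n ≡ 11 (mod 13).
167

Using the Chinese Remainder Theorem:
M = product of moduli = 481
For equation 1: M_1 = 13, 13 ≡ 13 (mod 37), inverse of 13 mod 37 is 20 (check: 13 × 20 = 260 ≡ 1 (mod 37))
For equation 2: M_2 = 37, 37 ≡ 11 (mod 13), inverse of 37 mod 13 is 6 (check: 11 × 6 = 66 ≡ 1 (mod 13))
Combine: n ≡ Σ r_i×M_i×(M_i⁻¹ mod m_i) = 19×13×20 + 11×37×6 = 4940 + 2442 = 7382
7382 mod 481 = 167
n ≡ 167 (mod 481)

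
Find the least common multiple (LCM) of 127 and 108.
13716

First find GCD(127, 108) using the Euclidean algorithm:
127 = 1 × 108 + 19
108 = 5 × 19 + 13
19 = 1 × 13 + 6
13 = 2 × 6 + 1
6 = 6 × 1 + 0
GCD(127, 108) = 1

LCM formula: LCM(a, b) = (a × b) / GCD(a, b)
LCM(127, 108) = (127 × 108) / 1
LCM(127, 108) = 13716 / 1
LCM(127, 108) = 13716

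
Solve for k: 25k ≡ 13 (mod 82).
53

Since gcd(25, 82) = 1 divides 13, a solution exists.
Multiply both sides by the inverse of 25 mod 82:
  25^(-1) mod 82 = 23
  x ≡ 23 × 13 ≡ 299 ≡ 53 (mod 82)
Verification: 25 × 53 = 1325 = 16 × 82 + 13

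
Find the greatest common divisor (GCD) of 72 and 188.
4

Using the Euclidean algorithm:
72 = 0 × 188 + 72
188 = 2 × 72 + 44
72 = 1 × 44 + 28
44 = 1 × 28 + 16
28 = 1 × 16 + 12
16 = 1 × 12 + 4
12 = 3 × 4 + 0

GCD(72, 188) = 4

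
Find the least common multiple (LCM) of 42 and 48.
336

First find GCD(42, 48) using the Euclidean algorithm:
42 = 0 × 48 + 42
48 = 1 × 42 + 6
42 = 7 × 6 + 0
GCD(42, 48) = 6

LCM formula: LCM(a, b) = (a × b) / GCD(a, b)
LCM(42, 48) = (42 × 48) / 6
LCM(42, 48) = 2016 / 6
LCM(42, 48) = 336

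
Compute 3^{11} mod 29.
15

Using successive squaring:
Binary expansion of 11: 1011
Powers of 3 mod 29 (each is the square of the previous):
  3^1 ≡ 3 (mod 29)
  3^2 ≡ 3² = 9 ≡ 9 (mod 29)
  3^4 ≡ 9² = 81 ≡ 23 (mod 29)
  3^8 ≡ 23² = 529 ≡ 7 (mod 29)
11 = 8 + 2 + 1, so 3^11 = 3^8 × 3^2 × 3^1 ≡ 7 × 9 × 3 (mod 29)
Multiplying step by step:
  7 × 9 = 63 ≡ 5 (mod 29)
  5 × 3 = 15 ≡ 15 (mod 29)
Result: 3^11 ≡ 15 (mod 29)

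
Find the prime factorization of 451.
11 × 41

Divide by primes starting from smallest:
451 ÷ 11 = 41
41 ÷ 41 = 1

451 = 11 × 41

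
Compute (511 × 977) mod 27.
17

(511 × 977) = 499247
499247 mod 27 = 17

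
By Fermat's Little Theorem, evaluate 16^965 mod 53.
By Fermat: 16^{52} ≡ 1 (mod 53). 965 ≡ 29 (mod 52). So 16^{965} ≡ 16^{29} ≡ 15 (mod 53)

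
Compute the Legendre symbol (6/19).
(6/19) = 6^{9} mod 19 = 1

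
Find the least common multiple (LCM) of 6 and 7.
42

First find GCD(6, 7) using the Euclidean algorithm:
6 = 0 × 7 + 6
7 = 1 × 6 + 1
6 = 6 × 1 + 0
GCD(6, 7) = 1

LCM formula: LCM(a, b) = (a × b) / GCD(a, b)
LCM(6, 7) = (6 × 7) / 1
LCM(6, 7) = 42 / 1
LCM(6, 7) = 42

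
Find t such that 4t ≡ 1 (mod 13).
4^(-1) ≡ 10 (mod 13). Verification: 4 × 10 = 40 ≡ 1 (mod 13)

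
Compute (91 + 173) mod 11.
0

(91 + 173) = 264
264 mod 11 = 0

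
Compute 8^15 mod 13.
Using Fermat: 8^{12} ≡ 1 (mod 13). 15 ≡ 3 (mod 12). So 8^{15} ≡ 8^{3} ≡ 5 (mod 13)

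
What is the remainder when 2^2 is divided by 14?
2 = 2 (binary 10). Repeated squaring mod 14: 2^1 ≡ 2; 2^2 ≡ 2² = 4 ≡ 4. So 2^2 ≡ 4 (mod 14).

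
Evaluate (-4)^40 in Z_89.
Using repeated squaring. (-4) ≡ 85 (mod 89). 40 = 32 + 8 (binary 101000). Repeated squaring mod 89: 85^1 ≡ 85; 85^2 ≡ 85² = 7225 ≡ 16; 85^4 ≡ 16² = 256 ≡ 78; 85^8 ≡ 78² = 6084 ≡ 32; 85^16 ≡ 32² = 1024 ≡ 45; 85^32 ≡ 45² = 2025 ≡ 67. Multiply: (-4)^40 ≡ 85^32 × 85^8 ≡ 67 × 32 (mod 89): 67 × 32 = 2144 ≡ 8. So (-4)^40 ≡ 8 (mod 89).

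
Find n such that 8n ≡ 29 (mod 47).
33

Since gcd(8, 47) = 1 divides 29, a solution exists.
Multiply both sides by the inverse of 8 mod 47:
  8^(-1) mod 47 = 6
  x ≡ 6 × 29 ≡ 174 ≡ 33 (mod 47)
Verification: 8 × 33 = 264 = 5 × 47 + 29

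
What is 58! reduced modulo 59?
By Wilson's theorem, (58)! ≡ -1 ≡ 58 (mod 59)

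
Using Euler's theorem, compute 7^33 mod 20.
By Euler: 7^{8} ≡ 1 (mod 20) since gcd(7, 20) = 1. 33 = 4×8 + 1. So 7^{33} ≡ 7^{1} ≡ 7 (mod 20)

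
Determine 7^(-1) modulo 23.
7^(-1) ≡ 10 (mod 23). Verification: 7 × 10 = 70 ≡ 1 (mod 23)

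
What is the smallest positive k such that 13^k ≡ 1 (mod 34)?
Powers of 13 mod 34: 13^1≡13, 13^2≡33, 13^3≡21, 13^4≡1. Order = 4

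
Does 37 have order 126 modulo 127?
p - 1 = 126 has prime divisors 2, 3, 7. Check 37^(126/q) mod 127 for each: 37^(126/2) = 37^63 ≡ 1, 37^(126/3) = 37^42 ≡ 19, 37^(126/7) = 37^18 ≡ 1 (mod 127). Since 37^63 ≡ 1 (mod 127), the order of 37 divides 63 (in fact the order is 9) ≠ 126, so it is not a primitive root.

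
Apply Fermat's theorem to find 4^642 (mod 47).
By Fermat: 4^{46} ≡ 1 (mod 47). 642 ≡ 44 (mod 46). So 4^{642} ≡ 4^{44} ≡ 3 (mod 47)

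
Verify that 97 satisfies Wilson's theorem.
(96)! mod 97 = 96. Since this equals -1 (mod 97), Wilson confirms 97 is prime.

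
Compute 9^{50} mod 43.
23

Using successive squaring:
Binary expansion of 50: 110010
Powers of 9 mod 43 (each is the square of the previous):
  9^1 ≡ 9 (mod 43)
  9^2 ≡ 9² = 81 ≡ 38 (mod 43)
  9^4 ≡ 38² = 1444 ≡ 25 (mod 43)
  9^8 ≡ 25² = 625 ≡ 23 (mod 43)
  9^16 ≡ 23² = 529 ≡ 13 (mod 43)
  9^32 ≡ 13² = 169 ≡ 40 (mod 43)
50 = 32 + 16 + 2, so 9^50 = 9^32 × 9^16 × 9^2 ≡ 40 × 13 × 38 (mod 43)
Multiplying step by step:
  40 × 13 = 520 ≡ 4 (mod 43)
  4 × 38 = 152 ≡ 23 (mod 43)
Result: 9^50 ≡ 23 (mod 43)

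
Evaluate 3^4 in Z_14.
4 = 4 (binary 100). Repeated squaring mod 14: 3^1 ≡ 3; 3^2 ≡ 3² = 9 ≡ 9; 3^4 ≡ 9² = 81 ≡ 11. So 3^4 ≡ 11 (mod 14).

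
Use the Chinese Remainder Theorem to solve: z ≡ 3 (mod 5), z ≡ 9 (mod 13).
M = 5 × 13 = 65. M₁ = 13, y₁ ≡ 2 (mod 5). M₂ = 5, y₂ ≡ 8 (mod 13). z = 3×13×2 + 9×5×8 ≡ 48 (mod 65)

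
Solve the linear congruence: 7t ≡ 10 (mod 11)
3

Since gcd(7, 11) = 1 divides 10, a solution exists.
Multiply both sides by the inverse of 7 mod 11:
  7^(-1) mod 11 = 8
  x ≡ 8 × 10 ≡ 80 ≡ 3 (mod 11)
Verification: 7 × 3 = 21 = 1 × 11 + 10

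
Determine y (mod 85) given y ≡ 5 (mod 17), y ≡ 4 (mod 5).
39

Using the Chinese Remainder Theorem:
M = product of moduli = 85
For equation 1: M_1 = 5, 5 ≡ 5 (mod 17), inverse of 5 mod 17 is 7 (check: 5 × 7 = 35 ≡ 1 (mod 17))
For equation 2: M_2 = 17, 17 ≡ 2 (mod 5), inverse of 17 mod 5 is 3 (check: 2 × 3 = 6 ≡ 1 (mod 5))
Combine: y ≡ Σ r_i×M_i×(M_i⁻¹ mod m_i) = 5×5×7 + 4×17×3 = 175 + 204 = 379
379 mod 85 = 39
y ≡ 39 (mod 85)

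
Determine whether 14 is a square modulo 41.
By Euler's criterion: 14^{20} ≡ 40 (mod 41). Since this equals -1 (≡ 40), 14 is not a QR.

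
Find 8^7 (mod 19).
7 = 4 + 2 + 1 (binary 111). Repeated squaring mod 19: 8^1 ≡ 8; 8^2 ≡ 8² = 64 ≡ 7; 8^4 ≡ 7² = 49 ≡ 11. Multiply: 8^7 = 8^4 × 8^2 × 8^1 ≡ 11 × 7 × 8 (mod 19): 11 × 7 = 77 ≡ 1; 1 × 8 = 8 ≡ 8. So 8^7 ≡ 8 (mod 19).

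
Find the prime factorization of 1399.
1399

Divide by primes starting from smallest:
1399 ÷ 1399 = 1

1399 = 1399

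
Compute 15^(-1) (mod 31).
15^(-1) ≡ 29 (mod 31). Verification: 15 × 29 = 435 ≡ 1 (mod 31)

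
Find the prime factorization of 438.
2 × 3 × 73

Divide by primes starting from smallest:
438 ÷ 2 = 219
219 ÷ 3 = 73
73 ÷ 73 = 1

438 = 2 × 3 × 73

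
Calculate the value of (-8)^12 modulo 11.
Using Fermat: (-8)^{10} ≡ 1 (mod 11). 12 ≡ 2 (mod 10). So (-8)^{12} ≡ (-8)^{2} ≡ 9 (mod 11)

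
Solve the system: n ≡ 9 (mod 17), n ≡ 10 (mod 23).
M = 17 × 23 = 391. M₁ = 23, y₁ ≡ 3 (mod 17). M₂ = 17, y₂ ≡ 19 (mod 23). n = 9×23×3 + 10×17×19 ≡ 332 (mod 391)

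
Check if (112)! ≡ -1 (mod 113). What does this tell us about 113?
(112)! mod 113 = 112. Since this equals -1 (mod 113), Wilson confirms 113 is prime.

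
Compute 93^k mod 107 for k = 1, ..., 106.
g^1, g^2, ..., g^{106} mod 107: {93, 89, 38, 3, 65, 53, 7, 9, 88, 52, 21, 27, 50, 49, 63, 81, 43, 40, 82, 29, 22, 13, 32, 87, 66, 39, 96, 47, 91, 10, 74, 34, 59, 30, 8, 102, 70, 90, 24, 92, 103, 56, 72, 62, 95, 61, 2, 79, 71, 76, 6, 23, 106, 14, 18, 69, 104, 42, 54, 100, 98, 19, 55, 86, 80, 57, 58, 44, 26, 64, 67, 25, 78, 85, 94, 75, 20, 41, 68, 11, 60, 16, 97, 33, 73, 48, 77, 99, 5, 37, 17, 83, 15, 4, 51, 35, 45, 12, 46, 105, 28, 36, 31, 101, 84, 1}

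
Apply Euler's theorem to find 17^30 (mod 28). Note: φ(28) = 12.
By Euler: 17^{12} ≡ 1 (mod 28) since gcd(17, 28) = 1. 30 = 2×12 + 6. So 17^{30} ≡ 17^{6} ≡ 1 (mod 28)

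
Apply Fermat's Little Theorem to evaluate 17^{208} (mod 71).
57

By Fermat's Little Theorem, a^(p-1) ≡ 1 (mod p) for prime p and gcd(a, p) = 1
Here p = 71, so 17^70 ≡ 1 (mod 71)
We can reduce the exponent: 208 mod 70 = 68
So 17^208 ≡ 17^68 (mod 71)
Computing: 17^68 mod 71 = 57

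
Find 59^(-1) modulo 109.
85

Using Extended Euclidean Algorithm:
gcd(59, 109) = 1
Bezout coefficients: 59 × -24 + 109 × 13 = 1
So 59 × -24 ≡ 1 (mod 109)
The inverse is -24 mod 109 = 85
Verification: 59 × 85 = 5015 = 46 × 109 + 1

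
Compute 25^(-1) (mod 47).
25^(-1) ≡ 32 (mod 47). Verification: 25 × 32 = 800 ≡ 1 (mod 47)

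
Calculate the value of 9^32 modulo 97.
Using repeated squaring. 32 = 32 (binary 100000). Repeated squaring mod 97: 9^1 ≡ 9; 9^2 ≡ 9² = 81 ≡ 81; 9^4 ≡ 81² = 6561 ≡ 62; 9^8 ≡ 62² = 3844 ≡ 61; 9^16 ≡ 61² = 3721 ≡ 35; 9^32 ≡ 35² = 1225 ≡ 61. So 9^32 ≡ 61 (mod 97).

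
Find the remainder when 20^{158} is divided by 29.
By Fermat: 20^{28} ≡ 1 (mod 29). 158 = 5×28 + 18. So 20^{158} ≡ 20^{18} ≡ 7 (mod 29)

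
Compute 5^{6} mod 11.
5

Using successive squaring:
Binary expansion of 6: 110
Powers of 5 mod 11 (each is the square of the previous):
  5^1 ≡ 5 (mod 11)
  5^2 ≡ 5² = 25 ≡ 3 (mod 11)
  5^4 ≡ 3² = 9 ≡ 9 (mod 11)
6 = 4 + 2, so 5^6 = 5^4 × 5^2 ≡ 9 × 3 (mod 11)
Multiplying step by step:
  9 × 3 = 27 ≡ 5 (mod 11)
Result: 5^6 ≡ 5 (mod 11)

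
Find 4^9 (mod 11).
9 = 8 + 1 (binary 1001). Repeated squaring mod 11: 4^1 ≡ 4; 4^2 ≡ 4² = 16 ≡ 5; 4^4 ≡ 5² = 25 ≡ 3; 4^8 ≡ 3² = 9 ≡ 9. Multiply: 4^9 = 4^8 × 4^1 ≡ 9 × 4 (mod 11): 9 × 4 = 36 ≡ 3. So 4^9 ≡ 3 (mod 11).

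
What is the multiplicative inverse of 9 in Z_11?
9^(-1) ≡ 5 (mod 11). Verification: 9 × 5 = 45 ≡ 1 (mod 11)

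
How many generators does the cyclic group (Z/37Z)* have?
12

The number of primitive roots modulo p is φ(p-1) = φ(36)
φ(36) = 12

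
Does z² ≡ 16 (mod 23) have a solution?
By Euler's criterion: 16^{11} ≡ 1 (mod 23). Since this equals 1, 16 is a QR.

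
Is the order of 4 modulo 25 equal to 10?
Yes, ord_25(4) = 10.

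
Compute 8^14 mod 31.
Using repeated squaring. 14 = 8 + 4 + 2 (binary 1110). Repeated squaring mod 31: 8^1 ≡ 8; 8^2 ≡ 8² = 64 ≡ 2; 8^4 ≡ 2² = 4 ≡ 4; 8^8 ≡ 4² = 16 ≡ 16. Multiply: 8^14 = 8^8 × 8^4 × 8^2 ≡ 16 × 4 × 2 (mod 31): 16 × 4 = 64 ≡ 2; 2 × 2 = 4 ≡ 4. So 8^14 ≡ 4 (mod 31).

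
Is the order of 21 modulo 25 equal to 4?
No, the actual order is 5, not 4.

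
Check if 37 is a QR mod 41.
By Euler's criterion: 37^{20} ≡ 1 (mod 41). Since this equals 1, 37 is a QR.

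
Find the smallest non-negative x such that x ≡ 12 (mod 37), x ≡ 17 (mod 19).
530

Using the Chinese Remainder Theorem:
M = product of moduli = 703
For equation 1: M_1 = 19, 19 ≡ 19 (mod 37), inverse of 19 mod 37 is 2 (check: 19 × 2 = 38 ≡ 1 (mod 37))
For equation 2: M_2 = 37, 37 ≡ 18 (mod 19), inverse of 37 mod 19 is 18 (check: 18 × 18 = 324 ≡ 1 (mod 19))
Combine: x ≡ Σ r_i×M_i×(M_i⁻¹ mod m_i) = 12×19×2 + 17×37×18 = 456 + 11322 = 11778
11778 mod 703 = 530
x ≡ 530 (mod 703)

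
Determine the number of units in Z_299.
264

Prime factorization: 299 = 13 × 23
Using the formula φ(n) = n × Π(1 - 1/p) for each prime factor p:
φ(299) = 299 × (1 - 1/13) × (1 - 1/23)
φ(299) = 264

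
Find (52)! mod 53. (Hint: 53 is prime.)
By Wilson's theorem, (52)! ≡ -1 ≡ 52 (mod 53)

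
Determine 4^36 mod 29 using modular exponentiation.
Using Fermat: 4^{28} ≡ 1 (mod 29). 36 ≡ 8 (mod 28). So 4^{36} ≡ 4^{8} ≡ 25 (mod 29)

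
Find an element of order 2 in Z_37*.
36 has order 2 mod 37 since 36^{2} ≡ 1 (mod 37) and no smaller power works.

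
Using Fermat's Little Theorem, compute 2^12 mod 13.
By Fermat's Little Theorem, 2^{12} ≡ 1 (mod 13) since 13 is prime and gcd(2, 13) = 1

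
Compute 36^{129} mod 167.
81

Using successive squaring:
Binary expansion of 129: 10000001
Powers of 36 mod 167 (each is the square of the previous):
  36^1 ≡ 36 (mod 167)
  36^2 ≡ 36² = 1296 ≡ 127 (mod 167)
  36^4 ≡ 127² = 16129 ≡ 97 (mod 167)
  36^8 ≡ 97² = 9409 ≡ 57 (mod 167)
  36^16 ≡ 57² = 3249 ≡ 76 (mod 167)
  36^32 ≡ 76² = 5776 ≡ 98 (mod 167)
  36^64 ≡ 98² = 9604 ≡ 85 (mod 167)
  36^128 ≡ 85² = 7225 ≡ 44 (mod 167)
129 = 128 + 1, so 36^129 = 36^128 × 36^1 ≡ 44 × 36 (mod 167)
Multiplying step by step:
  44 × 36 = 1584 ≡ 81 (mod 167)
Result: 36^129 ≡ 81 (mod 167)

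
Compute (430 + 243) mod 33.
13

(430 + 243) = 673
673 mod 33 = 13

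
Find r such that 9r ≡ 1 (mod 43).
9^(-1) ≡ 24 (mod 43). Verification: 9 × 24 = 216 ≡ 1 (mod 43)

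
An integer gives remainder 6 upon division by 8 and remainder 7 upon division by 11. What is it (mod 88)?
M = 8 × 11 = 88. M₁ = 11, y₁ ≡ 3 (mod 8). M₂ = 8, y₂ ≡ 7 (mod 11). x = 6×11×3 + 7×8×7 ≡ 62 (mod 88). The smallest positive such number is 62.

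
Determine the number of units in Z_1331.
1210

Prime factorization: 1331 = 11^3
Using the formula φ(n) = n × Π(1 - 1/p) for each prime factor p:
φ(1331) = 1331 × (1 - 1/11)
φ(1331) = 1210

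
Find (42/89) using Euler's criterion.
(42/89) = 42^{44} mod 89 = 1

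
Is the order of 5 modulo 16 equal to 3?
No, the actual order is 4, not 3.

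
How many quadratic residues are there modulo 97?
For prime 97, there are (p-1)/2 = (97-1)/2 = 48 quadratic residues (excluding 0).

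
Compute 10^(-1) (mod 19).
10^(-1) ≡ 2 (mod 19). Verification: 10 × 2 = 20 ≡ 1 (mod 19)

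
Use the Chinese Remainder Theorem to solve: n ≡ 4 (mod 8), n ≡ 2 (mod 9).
M = 8 × 9 = 72. M₁ = 9, y₁ ≡ 1 (mod 8). M₂ = 8, y₂ ≡ 8 (mod 9). n = 4×9×1 + 2×8×8 ≡ 20 (mod 72)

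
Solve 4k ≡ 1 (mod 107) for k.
27

Using Extended Euclidean Algorithm:
gcd(4, 107) = 1
Bezout coefficients: 4 × 27 + 107 × -1 = 1
So 4 × 27 ≡ 1 (mod 107)
The inverse is 27 mod 107 = 27
Verification: 4 × 27 = 108 = 1 × 107 + 1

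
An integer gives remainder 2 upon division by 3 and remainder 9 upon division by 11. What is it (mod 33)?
M = 3 × 11 = 33. M₁ = 11, y₁ ≡ 2 (mod 3). M₂ = 3, y₂ ≡ 4 (mod 11). r = 2×11×2 + 9×3×4 ≡ 20 (mod 33). The smallest positive such number is 20.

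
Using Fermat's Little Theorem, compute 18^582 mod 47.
By Fermat: 18^{46} ≡ 1 (mod 47). 582 ≡ 30 (mod 46). So 18^{582} ≡ 18^{30} ≡ 6 (mod 47)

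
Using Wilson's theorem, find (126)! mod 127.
By Wilson's theorem, (126)! ≡ -1 ≡ 126 (mod 127)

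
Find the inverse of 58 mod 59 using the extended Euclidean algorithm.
Extended GCD: 58(-1) + 59(1) = 1. So 58^(-1) ≡ 58 ≡ 58 (mod 59). Verify: 58 × 58 = 3364 ≡ 1 (mod 59)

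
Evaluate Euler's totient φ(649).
580

Prime factorization: 649 = 11 × 59
Using the formula φ(n) = n × Π(1 - 1/p) for each prime factor p:
φ(649) = 649 × (1 - 1/11) × (1 - 1/59)
φ(649) = 580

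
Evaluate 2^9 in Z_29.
9 = 8 + 1 (binary 1001). Repeated squaring mod 29: 2^1 ≡ 2; 2^2 ≡ 2² = 4 ≡ 4; 2^4 ≡ 4² = 16 ≡ 16; 2^8 ≡ 16² = 256 ≡ 24. Multiply: 2^9 = 2^8 × 2^1 ≡ 24 × 2 (mod 29): 24 × 2 = 48 ≡ 19. So 2^9 ≡ 19 (mod 29).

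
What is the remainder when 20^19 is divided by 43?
Using repeated squaring. 19 = 16 + 2 + 1 (binary 10011). Repeated squaring mod 43: 20^1 ≡ 20; 20^2 ≡ 20² = 400 ≡ 13; 20^4 ≡ 13² = 169 ≡ 40; 20^8 ≡ 40² = 1600 ≡ 9; 20^16 ≡ 9² = 81 ≡ 38. Multiply: 20^19 = 20^16 × 20^2 × 20^1 ≡ 38 × 13 × 20 (mod 43): 38 × 13 = 494 ≡ 21; 21 × 20 = 420 ≡ 33. So 20^19 ≡ 33 (mod 43).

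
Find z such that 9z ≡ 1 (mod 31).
9^(-1) ≡ 7 (mod 31). Verification: 9 × 7 = 63 ≡ 1 (mod 31)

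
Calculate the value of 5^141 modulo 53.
Using Fermat: 5^{52} ≡ 1 (mod 53). 141 ≡ 37 (mod 52). So 5^{141} ≡ 5^{37} ≡ 33 (mod 53)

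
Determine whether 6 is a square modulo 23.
By Euler's criterion: 6^{11} ≡ 1 (mod 23). Since this equals 1, 6 is a QR.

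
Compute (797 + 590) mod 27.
10

(797 + 590) = 1387
1387 mod 27 = 10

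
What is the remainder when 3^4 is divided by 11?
4 = 4 (binary 100). Repeated squaring mod 11: 3^1 ≡ 3; 3^2 ≡ 3² = 9 ≡ 9; 3^4 ≡ 9² = 81 ≡ 4. So 3^4 ≡ 4 (mod 11).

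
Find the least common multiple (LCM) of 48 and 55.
2640

First find GCD(48, 55) using the Euclidean algorithm:
48 = 0 × 55 + 48
55 = 1 × 48 + 7
48 = 6 × 7 + 6
7 = 1 × 6 + 1
6 = 6 × 1 + 0
GCD(48, 55) = 1

LCM formula: LCM(a, b) = (a × b) / GCD(a, b)
LCM(48, 55) = (48 × 55) / 1
LCM(48, 55) = 2640 / 1
LCM(48, 55) = 2640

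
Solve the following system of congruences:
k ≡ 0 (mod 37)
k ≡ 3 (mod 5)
148

Using the Chinese Remainder Theorem:
M = product of moduli = 185
For equation 1: M_1 = 5, 5 ≡ 5 (mod 37), inverse of 5 mod 37 is 15 (check: 5 × 15 = 75 ≡ 1 (mod 37))
For equation 2: M_2 = 37, 37 ≡ 2 (mod 5), inverse of 37 mod 5 is 3 (check: 2 × 3 = 6 ≡ 1 (mod 5))
Combine: k ≡ Σ r_i×M_i×(M_i⁻¹ mod m_i) = 0×5×15 + 3×37×3 = 0 + 333 = 333
333 mod 185 = 148
k ≡ 148 (mod 185)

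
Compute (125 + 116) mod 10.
1

(125 + 116) = 241
241 mod 10 = 1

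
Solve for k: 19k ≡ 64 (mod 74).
54

Since gcd(19, 74) = 1 divides 64, a solution exists.
Multiply both sides by the inverse of 19 mod 74:
  19^(-1) mod 74 = 39
  x ≡ 39 × 64 ≡ 2496 ≡ 54 (mod 74)
Verification: 19 × 54 = 1026 = 13 × 74 + 64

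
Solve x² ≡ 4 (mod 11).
The square roots of 4 mod 11 are 9 and 2. Verify: 9² = 81 ≡ 4 (mod 11)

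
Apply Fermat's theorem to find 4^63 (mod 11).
By Fermat: 4^{10} ≡ 1 (mod 11). 63 = 6×10 + 3. So 4^{63} ≡ 4^{3} ≡ 9 (mod 11)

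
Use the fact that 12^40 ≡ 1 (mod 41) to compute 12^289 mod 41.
By Fermat: 12^{40} ≡ 1 (mod 41). 289 = 7×40 + 9. So 12^{289} ≡ 12^{9} ≡ 11 (mod 41)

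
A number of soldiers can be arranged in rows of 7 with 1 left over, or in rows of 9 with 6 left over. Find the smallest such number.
M = 7 × 9 = 63. M₁ = 9, y₁ ≡ 4 (mod 7). M₂ = 7, y₂ ≡ 4 (mod 9). n = 1×9×4 + 6×7×4 ≡ 15 (mod 63). The smallest positive such number is 15.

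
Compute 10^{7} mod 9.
1

Using successive squaring:
Binary expansion of 7: 111
Powers of 10 mod 9 (each is the square of the previous):
  10^1 ≡ 1 (mod 9)
  10^2 ≡ 1² = 1 ≡ 1 (mod 9)
  10^4 ≡ 1² = 1 ≡ 1 (mod 9)
7 = 4 + 2 + 1, so 10^7 = 10^4 × 10^2 × 10^1 ≡ 1 × 1 × 1 (mod 9)
Multiplying step by step:
  1 × 1 = 1 ≡ 1 (mod 9)
  1 × 1 = 1 ≡ 1 (mod 9)
Result: 10^7 ≡ 1 (mod 9)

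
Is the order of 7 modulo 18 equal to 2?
No, the actual order is 3, not 2.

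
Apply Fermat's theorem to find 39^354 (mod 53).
By Fermat: 39^{52} ≡ 1 (mod 53). 354 = 6×52 + 42. So 39^{354} ≡ 39^{42} ≡ 11 (mod 53)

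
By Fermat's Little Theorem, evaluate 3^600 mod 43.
By Fermat: 3^{42} ≡ 1 (mod 43). 600 ≡ 12 (mod 42). So 3^{600} ≡ 3^{12} ≡ 4 (mod 43)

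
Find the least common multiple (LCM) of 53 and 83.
4399

First find GCD(53, 83) using the Euclidean algorithm:
53 = 0 × 83 + 53
83 = 1 × 53 + 30
53 = 1 × 30 + 23
30 = 1 × 23 + 7
23 = 3 × 7 + 2
7 = 3 × 2 + 1
2 = 2 × 1 + 0
GCD(53, 83) = 1

LCM formula: LCM(a, b) = (a × b) / GCD(a, b)
LCM(53, 83) = (53 × 83) / 1
LCM(53, 83) = 4399 / 1
LCM(53, 83) = 4399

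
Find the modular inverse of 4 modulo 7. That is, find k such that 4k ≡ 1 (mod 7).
2

Using Extended Euclidean Algorithm:
gcd(4, 7) = 1
Bezout coefficients: 4 × 2 + 7 × -1 = 1
So 4 × 2 ≡ 1 (mod 7)
The inverse is 2 mod 7 = 2
Verification: 4 × 2 = 8 = 1 × 7 + 1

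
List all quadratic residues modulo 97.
QRs mod 97: {1, 2, 3, 4, 6, 8, 9, 11, 12, 16, 18, 22, 24, 25, 27, 31, 32, 33, 35, 36, 43, 44, 47, 48, 49, 50, 53, 54, 61, 62, 64, 65, 66, 70, 72, 73, 75, 79, 81, 85, 86, 88, 89, 91, 93, 94, 95, 96}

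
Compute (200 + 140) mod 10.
0

(200 + 140) = 340
340 mod 10 = 0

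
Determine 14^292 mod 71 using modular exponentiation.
Using Fermat: 14^{70} ≡ 1 (mod 71). 292 ≡ 12 (mod 70). So 14^{292} ≡ 14^{12} ≡ 54 (mod 71)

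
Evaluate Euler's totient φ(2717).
2160

Prime factorization: 2717 = 11 × 13 × 19
Using the formula φ(n) = n × Π(1 - 1/p) for each prime factor p:
φ(2717) = 2717 × (1 - 1/11) × (1 - 1/13) × (1 - 1/19)
φ(2717) = 2160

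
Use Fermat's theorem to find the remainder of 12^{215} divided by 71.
48

By Fermat's Little Theorem, a^(p-1) ≡ 1 (mod p) for prime p and gcd(a, p) = 1
Here p = 71, so 12^70 ≡ 1 (mod 71)
We can reduce the exponent: 215 mod 70 = 5
So 12^215 ≡ 12^5 (mod 71)
Computing: 12^5 mod 71 = 48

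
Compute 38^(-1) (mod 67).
38^(-1) ≡ 30 (mod 67). Verification: 38 × 30 = 1140 ≡ 1 (mod 67)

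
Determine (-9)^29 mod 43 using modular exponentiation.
Using repeated squaring. (-9) ≡ 34 (mod 43). 29 = 16 + 8 + 4 + 1 (binary 11101). Repeated squaring mod 43: 34^1 ≡ 34; 34^2 ≡ 34² = 1156 ≡ 38; 34^4 ≡ 38² = 1444 ≡ 25; 34^8 ≡ 25² = 625 ≡ 23; 34^16 ≡ 23² = 529 ≡ 13. Multiply: (-9)^29 ≡ 34^16 × 34^8 × 34^4 × 34^1 ≡ 13 × 23 × 25 × 34 (mod 43): 13 × 23 = 299 ≡ 41; 41 × 25 = 1025 ≡ 36; 36 × 34 = 1224 ≡ 20. So (-9)^29 ≡ 20 (mod 43).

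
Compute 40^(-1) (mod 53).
40^(-1) ≡ 4 (mod 53). Verification: 40 × 4 = 160 ≡ 1 (mod 53)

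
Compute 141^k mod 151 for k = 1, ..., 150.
g^1, g^2, ..., g^{150} mod 151: {141, 100, 57, 34, 113, 78, 126, 99, 67, 85, 56, 44, 13, 21, 92, 137, 140, 110, 108, 128, 79, 116, 48, 124, 119, 18, 122, 139, 120, 8, 71, 45, 3, 121, 149, 20, 102, 37, 83, 76, 146, 50, 104, 17, 132, 39, 63, 125, 109, 118, 28, 22, 82, 86, 46, 144, 70, 55, 54, 64, 115, 58, 24, 62, 135, 9, 61, 145, 60, 4, 111, 98, 77, 136, 150, 10, 51, 94, 117, 38, 73, 25, 52, 84, 66, 95, 107, 138, 130, 59, 14, 11, 41, 43, 23, 72, 35, 103, 27, 32, 133, 29, 12, 31, 143, 80, 106, 148, 30, 2, 131, 49, 114, 68, 75, 5, 101, 47, 134, 19, 112, 88, 26, 42, 33, 123, 129, 69, 65, 105, 7, 81, 96, 97, 87, 36, 93, 127, 89, 16, 142, 90, 6, 91, 147, 40, 53, 74, 15, 1}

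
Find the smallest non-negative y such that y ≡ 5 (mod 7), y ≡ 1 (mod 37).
75

Using the Chinese Remainder Theorem:
M = product of moduli = 259
For equation 1: M_1 = 37, 37 ≡ 2 (mod 7), inverse of 37 mod 7 is 4 (check: 2 × 4 = 8 ≡ 1 (mod 7))
For equation 2: M_2 = 7, 7 ≡ 7 (mod 37), inverse of 7 mod 37 is 16 (check: 7 × 16 = 112 ≡ 1 (mod 37))
Combine: y ≡ Σ r_i×M_i×(M_i⁻¹ mod m_i) = 5×37×4 + 1×7×16 = 740 + 112 = 852
852 mod 259 = 75
y ≡ 75 (mod 259)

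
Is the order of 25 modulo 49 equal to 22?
No, the actual order is 21, not 22.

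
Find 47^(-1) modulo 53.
44

Using Extended Euclidean Algorithm:
gcd(47, 53) = 1
Bezout coefficients: 47 × -9 + 53 × 8 = 1
So 47 × -9 ≡ 1 (mod 53)
The inverse is -9 mod 53 = 44
Verification: 47 × 44 = 2068 = 39 × 53 + 1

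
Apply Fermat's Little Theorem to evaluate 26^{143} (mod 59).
35

By Fermat's Little Theorem, a^(p-1) ≡ 1 (mod p) for prime p and gcd(a, p) = 1
Here p = 59, so 26^58 ≡ 1 (mod 59)
We can reduce the exponent: 143 mod 58 = 27
So 26^143 ≡ 26^27 (mod 59)
Computing: 26^27 mod 59 = 35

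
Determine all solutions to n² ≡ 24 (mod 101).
The square roots of 24 mod 101 are 78 and 23. Verify: 78² = 6084 ≡ 24 (mod 101)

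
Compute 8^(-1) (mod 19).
8^(-1) ≡ 12 (mod 19). Verification: 8 × 12 = 96 ≡ 1 (mod 19)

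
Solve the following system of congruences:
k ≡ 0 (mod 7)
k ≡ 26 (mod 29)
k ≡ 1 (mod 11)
287

Using the Chinese Remainder Theorem:
M = product of moduli = 2233
For equation 1: M_1 = 319, 319 ≡ 4 (mod 7), inverse of 319 mod 7 is 2 (check: 4 × 2 = 8 ≡ 1 (mod 7))
For equation 2: M_2 = 77, 77 ≡ 19 (mod 29), inverse of 77 mod 29 is 26 (check: 19 × 26 = 494 ≡ 1 (mod 29))
For equation 3: M_3 = 203, 203 ≡ 5 (mod 11), inverse of 203 mod 11 is 9 (check: 5 × 9 = 45 ≡ 1 (mod 11))
Combine: k ≡ Σ r_i×M_i×(M_i⁻¹ mod m_i) = 0×319×2 + 26×77×26 + 1×203×9 = 0 + 52052 + 1827 = 53879
53879 mod 2233 = 287
k ≡ 287 (mod 2233)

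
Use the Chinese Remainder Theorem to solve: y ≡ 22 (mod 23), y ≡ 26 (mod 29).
229

Using the Chinese Remainder Theorem:
M = product of moduli = 667
For equation 1: M_1 = 29, 29 ≡ 6 (mod 23), inverse of 29 mod 23 is 4 (check: 6 × 4 = 24 ≡ 1 (mod 23))
For equation 2: M_2 = 23, 23 ≡ 23 (mod 29), inverse of 23 mod 29 is 24 (check: 23 × 24 = 552 ≡ 1 (mod 29))
Combine: y ≡ Σ r_i×M_i×(M_i⁻¹ mod m_i) = 22×29×4 + 26×23×24 = 2552 + 14352 = 16904
16904 mod 667 = 229
y ≡ 229 (mod 667)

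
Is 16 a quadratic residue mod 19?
By Euler's criterion: 16^{9} ≡ 1 (mod 19). Since this equals 1, 16 is a QR.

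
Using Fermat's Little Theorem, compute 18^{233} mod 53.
50

By Fermat's Little Theorem, a^(p-1) ≡ 1 (mod p) for prime p and gcd(a, p) = 1
Here p = 53, so 18^52 ≡ 1 (mod 53)
We can reduce the exponent: 233 mod 52 = 25
So 18^233 ≡ 18^25 (mod 53)
Computing: 18^25 mod 53 = 50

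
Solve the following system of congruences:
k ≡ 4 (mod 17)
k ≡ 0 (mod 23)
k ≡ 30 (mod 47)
15916

Using the Chinese Remainder Theorem:
M = product of moduli = 18377
For equation 1: M_1 = 1081, 1081 ≡ 10 (mod 17), inverse of 1081 mod 17 is 12 (check: 10 × 12 = 120 ≡ 1 (mod 17))
For equation 2: M_2 = 799, 799 ≡ 17 (mod 23), inverse of 799 mod 23 is 19 (check: 17 × 19 = 323 ≡ 1 (mod 23))
For equation 3: M_3 = 391, 391 ≡ 15 (mod 47), inverse of 391 mod 47 is 22 (check: 15 × 22 = 330 ≡ 1 (mod 47))
Combine: k ≡ Σ r_i×M_i×(M_i⁻¹ mod m_i) = 4×1081×12 + 0×799×19 + 30×391×22 = 51888 + 0 + 258060 = 309948
309948 mod 18377 = 15916
k ≡ 15916 (mod 18377)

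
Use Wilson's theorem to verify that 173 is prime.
(172)! mod 173 = 172. Since this equals -1 (mod 173), Wilson confirms 173 is prime.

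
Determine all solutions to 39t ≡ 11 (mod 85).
9

Since gcd(39, 85) = 1 divides 11, a solution exists.
Multiply both sides by the inverse of 39 mod 85:
  39^(-1) mod 85 = 24
  x ≡ 24 × 11 ≡ 264 ≡ 9 (mod 85)
Verification: 39 × 9 = 351 = 4 × 85 + 11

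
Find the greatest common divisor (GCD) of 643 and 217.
1

Using the Euclidean algorithm:
643 = 2 × 217 + 209
217 = 1 × 209 + 8
209 = 26 × 8 + 1
8 = 8 × 1 + 0

GCD(643, 217) = 1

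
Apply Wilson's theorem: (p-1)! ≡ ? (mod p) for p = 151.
By Wilson's theorem, (150)! ≡ -1 ≡ 150 (mod 151)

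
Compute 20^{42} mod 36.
28

Using successive squaring:
Binary expansion of 42: 101010
Powers of 20 mod 36 (each is the square of the previous):
  20^1 ≡ 20 (mod 36)
  20^2 ≡ 20² = 400 ≡ 4 (mod 36)
  20^4 ≡ 4² = 16 ≡ 16 (mod 36)
  20^8 ≡ 16² = 256 ≡ 4 (mod 36)
  20^16 ≡ 4² = 16 ≡ 16 (mod 36)
  20^32 ≡ 16² = 256 ≡ 4 (mod 36)
42 = 32 + 8 + 2, so 20^42 = 20^32 × 20^8 × 20^2 ≡ 4 × 4 × 4 (mod 36)
Multiplying step by step:
  4 × 4 = 16 ≡ 16 (mod 36)
  16 × 4 = 64 ≡ 28 (mod 36)
Result: 20^42 ≡ 28 (mod 36)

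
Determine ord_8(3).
Powers of 3 mod 8: 3^1≡3, 3^2≡1. Order = 2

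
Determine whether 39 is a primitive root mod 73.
p - 1 = 72 has prime divisors 2, 3. Check 39^(72/q) mod 73 for each: 39^(72/2) = 39^36 ≡ 72, 39^(72/3) = 39^24 ≡ 64 (mod 73). None of these is 1, so 39 has order 72 = φ(73), so it is a primitive root mod 73.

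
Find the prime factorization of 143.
11 × 13

Divide by primes starting from smallest:
143 ÷ 11 = 13
13 ÷ 13 = 1

143 = 11 × 13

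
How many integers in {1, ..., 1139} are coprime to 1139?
1056

Prime factorization: 1139 = 17 × 67
Using the formula φ(n) = n × Π(1 - 1/p) for each prime factor p:
φ(1139) = 1139 × (1 - 1/17) × (1 - 1/67)
φ(1139) = 1056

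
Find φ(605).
440

Prime factorization: 605 = 5 × 11^2
Using the formula φ(n) = n × Π(1 - 1/p) for each prime factor p:
φ(605) = 605 × (1 - 1/5) × (1 - 1/11)
φ(605) = 440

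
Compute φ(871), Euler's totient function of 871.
792

Prime factorization: 871 = 13 × 67
Using the formula φ(n) = n × Π(1 - 1/p) for each prime factor p:
φ(871) = 871 × (1 - 1/13) × (1 - 1/67)
φ(871) = 792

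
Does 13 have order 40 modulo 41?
p - 1 = 40 has prime divisors 2, 5. Check 13^(40/q) mod 41 for each: 13^(40/2) = 13^20 ≡ 40, 13^(40/5) = 13^8 ≡ 10 (mod 41). None of these is 1, so 13 has order 40 = φ(41), so it is a primitive root mod 41.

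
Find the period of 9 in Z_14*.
Powers of 9 mod 14: 9^1≡9, 9^2≡11, 9^3≡1. Order = 3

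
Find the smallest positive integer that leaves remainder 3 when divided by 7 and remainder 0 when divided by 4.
M = 7 × 4 = 28. M₁ = 4, y₁ ≡ 2 (mod 7). M₂ = 7, y₂ ≡ 3 (mod 4). t = 3×4×2 + 0×7×3 ≡ 24 (mod 28). The smallest positive such number is 24.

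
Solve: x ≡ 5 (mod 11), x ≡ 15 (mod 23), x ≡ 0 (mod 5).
M = 11 × 23 × 5 = 1265. M₁ = 115, y₁ ≡ 9 (mod 11). M₂ = 55, y₂ ≡ 18 (mod 23). M₃ = 253, y₃ ≡ 2 (mod 5). x = 5×115×9 + 15×55×18 + 0×253×2 ≡ 1050 (mod 1265)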